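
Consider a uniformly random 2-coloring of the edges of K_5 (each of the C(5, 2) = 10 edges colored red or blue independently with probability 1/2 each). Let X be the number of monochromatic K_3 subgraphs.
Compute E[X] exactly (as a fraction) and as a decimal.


Let X = Σ_S X_S over the C(5, 3) = 10 subsets S of size 3, where X_S = 1 if the K_3 on S is monochromatic.
For a fixed S, the K_3 on S has C(3, 2) = 3 edges. P[all 3 edges red] = (1/2)^3, and likewise for blue, so P[monochromatic] = 2·(1/2)^3 = 2^{1 − 3} = 1/4.
Summing: E[X] = C(5, 3) · 2^{1 − 3} = 10 · 1/4 = 5/2.
Numerically: E[X] ≈ 2.5000.

E[X] = C(5,3)·2^(1−C(3,2)) = 5/2 ≈ 2.5000.


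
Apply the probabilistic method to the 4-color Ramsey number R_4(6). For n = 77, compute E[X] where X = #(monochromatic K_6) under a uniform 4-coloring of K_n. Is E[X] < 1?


E[X] = C(77, 6) · 4^{1 − 15} = 237093780 · 4^{−14} = 237093780/268435456.
As a reduced fraction: E[X] = 59273445/67108864 ≈ 0.8832.
Is E[X] < 1? YES.
Since E[X] < 1, there exists a 4-coloring of K_{77} with no monochromatic K_6; hence R_4(6) > 77.

E[X] = 59273445/67108864 ≈ 0.8832; E[X] < 1, so R_4(6) > 77.


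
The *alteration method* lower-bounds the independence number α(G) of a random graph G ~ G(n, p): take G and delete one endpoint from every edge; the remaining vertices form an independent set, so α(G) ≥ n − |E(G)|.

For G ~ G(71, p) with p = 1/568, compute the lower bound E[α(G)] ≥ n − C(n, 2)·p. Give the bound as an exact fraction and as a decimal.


E[|E(G)|] = C(71, 2)·p = 2485 · (1/568) = 35/8.
E[α(G)] ≥ n − E[|E(G)|] = 71 − 35/8 = 533/8.
Numerically: ≈ 66.6250.
(This is only a lower bound; the true E[α(G)] may be larger.)

E[α(G)] ≥ 533/8 ≈ 66.6250.


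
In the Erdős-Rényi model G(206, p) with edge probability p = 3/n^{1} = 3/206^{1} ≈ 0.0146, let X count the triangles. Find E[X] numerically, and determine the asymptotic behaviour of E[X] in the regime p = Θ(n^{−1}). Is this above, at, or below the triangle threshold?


Number of potential triangles: C(206, 3) = 1435820.
Each occurs with probability p³ ≈ (0.0146)³ ≈ 3.08860e-06.
By linearity: E[X] = C(206, 3)·p³ ≈ 1435820 · 3.08860e-06 ≈ 4.435.
Here α = 1, so p = 3/n is exactly at the triangle threshold p ~ 1/n. Asymptotically E[X] → c³/6 = 3³/6 = 9/2 ≈ 4.500, a bounded constant. In this regime the triangle count is asymptotically Poisson(c³/6).

E[X] ≈ 4.435; in regime p = Θ(1/n^{1}) E[X] stays bounded (at the triangle threshold p ~ 1/n).


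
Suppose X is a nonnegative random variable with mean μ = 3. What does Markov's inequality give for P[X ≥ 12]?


μ = E[X] = 3, a = 12.
Markov: P[X ≥ 12] ≤ μ/a = (3)/12 = 1/4.
Numerically: ≈ 0.25000.
(Since a = 12 > μ = 3.00000, the bound 1/4 is < 1 and informative.)

P[X ≥ 12] ≤ 1/4 ≈ 0.25000.


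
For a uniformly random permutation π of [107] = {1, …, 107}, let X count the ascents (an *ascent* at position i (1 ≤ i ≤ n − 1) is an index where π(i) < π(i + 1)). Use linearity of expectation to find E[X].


Write X = Σ X_I over i = 1, …, 106, with X_I the indicator of one ascent.
There are 106 indicators.
For each fixed i, the pair (π(i), π(i+1)) is a uniformly random ordered pair of distinct values from {1, …, 107}; by symmetry P[π(i) < π(i+1)] = 1/2.
By linearity: E[X] = 106 · (1/2) = (107 − 1) · (1/2) = 53 ≈ 53.0000.

E[X] = 53 = 53.0000.


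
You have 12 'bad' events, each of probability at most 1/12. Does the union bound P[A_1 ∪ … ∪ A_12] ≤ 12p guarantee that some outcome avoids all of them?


Union bound: P[∪_{i=1}^{12} A_i] ≤ Σ_i P[A_i] ≤ 12·p = 12·(1/12) = 1.
Numerically: 1 ≈ 1.000000.
Is 1 < 1? NO.
Since the bound 1 is ≥ 1, the union bound is uninformative here; it does NOT by itself certify existence.

12·p = 1 ≈ 1.000000; existence NOT certified by the union bound.


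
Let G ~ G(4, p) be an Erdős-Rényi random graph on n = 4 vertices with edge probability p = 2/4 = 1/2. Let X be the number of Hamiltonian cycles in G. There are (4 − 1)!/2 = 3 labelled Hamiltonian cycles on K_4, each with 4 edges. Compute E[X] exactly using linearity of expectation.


K_4 has (4 − 1)!/2 = 3 labelled Hamiltonian cycles.
For each such Hamiltonian cycle H, let X_H = 1 if all 4 edges of H are present in G. Then P[X_H = 1] = p^{4} = (1/2)^{4} = 1/16.
By linearity: E[X] = Σ_H E[X_H] = 3 · p^{4} = 3 · 1/16 = 3/16.
Numerically: E[X] ≈ 0.1875.

E[X] = 3 · (1/2)^{4} = 3/16 ≈ 0.1875.


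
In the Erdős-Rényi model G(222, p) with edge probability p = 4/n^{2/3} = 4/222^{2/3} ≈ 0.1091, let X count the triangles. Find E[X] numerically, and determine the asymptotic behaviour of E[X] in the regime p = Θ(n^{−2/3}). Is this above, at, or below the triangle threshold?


Number of potential triangles: C(222, 3) = 1798940.
Each occurs with probability p³ ≈ (0.1091)³ ≈ 1.298596e-03.
By linearity: E[X] = C(222, 3)·p³ ≈ 1798940 · 1.298596e-03 ≈ 2336.0961.
Since α = 2/3 < 1, p = c/n^{2/3} ≫ 1/n is above the triangle threshold p ~ 1/n. Asymptotically E[X] ~ (c³/6)·n^{3(1−α)} = (4³/6)·n^{1} → ∞; triangles are abundant w.h.p.

E[X] ≈ 2336.0961; in regime p = Θ(1/n^{2/3}) E[X] diverges (above the triangle threshold p ~ 1/n).


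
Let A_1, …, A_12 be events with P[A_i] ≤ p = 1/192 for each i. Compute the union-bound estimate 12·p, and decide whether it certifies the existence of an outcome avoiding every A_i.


Union bound: P[∪_{i=1}^{12} A_i] ≤ Σ_i P[A_i] ≤ 12·p = 12·(1/192) = 1/16.
Numerically: 1/16 ≈ 0.062500.
Is 1/16 < 1? YES.
Since P[∪ A_i] ≤ 1/16 < 1, the complement has P[∩ A_i^c] ≥ 1 − 1/16 = 15/16 > 0, so some outcome avoids every A_i.

12·p = 1/16 ≈ 0.062500; existence CERTIFIED by the union bound.


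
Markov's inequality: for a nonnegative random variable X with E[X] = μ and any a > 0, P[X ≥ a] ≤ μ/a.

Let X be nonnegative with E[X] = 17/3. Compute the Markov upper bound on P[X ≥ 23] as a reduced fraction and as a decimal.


μ = E[X] = 17/3, a = 23.
Markov: P[X ≥ 23] ≤ μ/a = (17/3)/23 = 17/69.
Numerically: ≈ 0.24638.
(Since a = 23 > μ = 5.66667, the bound 17/69 is < 1 and informative.)

P[X ≥ 23] ≤ 17/69 ≈ 0.24638.


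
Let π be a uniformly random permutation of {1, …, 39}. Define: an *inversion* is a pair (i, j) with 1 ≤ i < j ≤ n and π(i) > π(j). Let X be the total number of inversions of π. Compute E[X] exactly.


Write X = Σ X_I over the C(39, 2) = 741 pairs i < j, with X_I the indicator of one inversion.
There are 741 indicators.
For each fixed pair i < j, the values π(i) and π(j) are two distinct elements of {1, …, 39} in uniformly random order; by symmetry P[π(i) > π(j)] = 1/2.
By linearity: E[X] = 741 · (1/2) = C(39, 2) · (1/2) = 741/2 = 741/2 ≈ 370.50000.

E[X] = 741/2 = 370.50000.


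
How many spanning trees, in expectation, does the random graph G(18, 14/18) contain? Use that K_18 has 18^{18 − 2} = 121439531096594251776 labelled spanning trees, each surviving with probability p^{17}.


K_18 has 18^{18 − 2} = 121439531096594251776 labelled spanning trees.
For each such spanning tree H, let X_H = 1 if all 17 edges of H are present in G. Then P[X_H = 1] = p^{17} = (7/9)^{17} = 232630513987207/16677181699666569.
Summing the indicators: E[X] = Σ_H E[X_H] = 121439531096594251776 · p^{17} = 121439531096594251776 · 232630513987207/16677181699666569 = 15245673364665597952/9.
Numerically: E[X] ≈ 1.694e+18.

E[X] = 121439531096594251776 · (7/9)^{17} = 15245673364665597952/9 ≈ 1.694e+18.


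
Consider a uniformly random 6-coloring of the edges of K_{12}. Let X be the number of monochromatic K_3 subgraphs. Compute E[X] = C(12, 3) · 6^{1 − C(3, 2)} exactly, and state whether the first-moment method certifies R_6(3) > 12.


E[X] = C(12, 3) · 6^{1 − 3} = 220 · 6^{−2} = 220/36.
As a reduced fraction: E[X] = 55/9 ≈ 6.1111.
Is E[X] < 1? NO.
Since E[X] ≥ 1, the first-moment bound is inconclusive at n = 12; it does NOT by itself certify R_6(3) > 12.

E[X] = 55/9 ≈ 6.1111; E[X] ≥ 1; first-moment method inconclusive here.


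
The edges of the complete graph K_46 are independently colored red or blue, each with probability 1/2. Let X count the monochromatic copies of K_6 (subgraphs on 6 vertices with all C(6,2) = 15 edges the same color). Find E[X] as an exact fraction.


Let X = Σ_S X_S over the C(46, 6) = 9366819 subsets S of size 6, where X_S = 1 if the K_6 on S is monochromatic.
For a fixed S, the K_6 on S has C(6, 2) = 15 edges. P[all 15 edges red] = (1/2)^15, and likewise for blue, so P[monochromatic] = 2·(1/2)^15 = 2^{1 − 15} = 1/16384.
By linearity of expectation: E[X] = C(46, 6) · 2^{1 − 15} = 9366819 · 1/16384 = 9366819/16384.
Numerically: E[X] ≈ 571.7053.

E[X] = C(46,6)·2^(1−C(6,2)) = 9366819/16384 ≈ 571.7053.


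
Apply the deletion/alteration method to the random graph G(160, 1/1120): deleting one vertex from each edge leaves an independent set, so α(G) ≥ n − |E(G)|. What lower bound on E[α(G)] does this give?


E[|E(G)|] = C(160, 2)·p = 12720 · (1/1120) = 159/14.
E[α(G)] ≥ n − E[|E(G)|] = 160 − 159/14 = 2081/14.
Numerically: ≈ 148.643.
(This is only a lower bound; the true E[α(G)] may be larger.)

E[α(G)] ≥ 2081/14 ≈ 148.643.


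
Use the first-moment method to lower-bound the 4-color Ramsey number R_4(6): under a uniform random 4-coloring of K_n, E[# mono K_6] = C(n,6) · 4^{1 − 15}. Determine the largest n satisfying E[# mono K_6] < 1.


We need C(n, 6) · 4^{1 − 15} < 1, i.e. C(n, 6) < 4^{15 − 1} = 268435456.
Check values of n near the boundary:
  n = 77: C(77, 6) = 237093780; 237093780 < 268435456? YES
  n = 78: C(78, 6) = 256851595; 256851595 < 268435456? YES
  n = 79: C(79, 6) = 277962685; 277962685 < 268435456? NO
  n = 80: C(80, 6) = 300500200; 300500200 < 268435456? NO
  n = 81: C(81, 6) = 324540216; 324540216 < 268435456? NO
The largest n with C(n, 6) < 268435456 is n = 78 (where E[X] = 256851595/268435456 ≈ 0.956847). Hence R_4(6) > 78, i.e. R_4(6) ≥ 79.

Largest n = 78; hence R_4(6) > 78.


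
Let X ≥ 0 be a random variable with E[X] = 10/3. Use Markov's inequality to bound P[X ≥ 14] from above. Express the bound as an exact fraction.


μ = E[X] = 10/3, a = 14.
Markov: P[X ≥ 14] ≤ μ/a = (10/3)/14 = 5/21.
Numerically: ≈ 0.238095.
(Since a = 14 > μ = 3.333333, the bound 5/21 is < 1 and informative.)

P[X ≥ 14] ≤ 5/21 ≈ 0.238095.


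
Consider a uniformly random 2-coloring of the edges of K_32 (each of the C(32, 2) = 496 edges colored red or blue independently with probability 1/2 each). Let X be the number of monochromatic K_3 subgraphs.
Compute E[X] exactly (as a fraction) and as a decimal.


Let X = Σ_S X_S over the C(32, 3) = 4960 subsets S of size 3, where X_S = 1 if the K_3 on S is monochromatic.
For a fixed S, the K_3 on S has C(3, 2) = 3 edges. P[all 3 edges red] = (1/2)^3, and likewise for blue, so P[monochromatic] = 2·(1/2)^3 = 2^{1 − 3} = 1/4.
Summing: E[X] = C(32, 3) · 2^{1 − 3} = 4960 · 1/4 = 1240.
Numerically: E[X] ≈ 1240.0000.

E[X] = C(32,3)·2^(1−C(3,2)) = 1240 ≈ 1240.0000.


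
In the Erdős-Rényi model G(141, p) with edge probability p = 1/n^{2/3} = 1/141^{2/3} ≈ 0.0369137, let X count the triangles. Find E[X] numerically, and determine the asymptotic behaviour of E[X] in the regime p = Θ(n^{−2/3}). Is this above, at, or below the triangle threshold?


Number of potential triangles: C(141, 3) = 457310.
Each occurs with probability p³ ≈ (0.0369137)³ ≈ 5.02992807e-05.
By linearity: E[X] = C(141, 3)·p³ ≈ 457310 · 5.02992807e-05 ≈ 23.002364.
Since α = 2/3 < 1, p = c/n^{2/3} ≫ 1/n is above the triangle threshold p ~ 1/n. Asymptotically E[X] ~ (c³/6)·n^{3(1−α)} = (1³/6)·n^{1} → ∞; triangles are abundant w.h.p.

E[X] ≈ 23.002364; in regime p = Θ(1/n^{2/3}) E[X] diverges (above the triangle threshold p ~ 1/n).


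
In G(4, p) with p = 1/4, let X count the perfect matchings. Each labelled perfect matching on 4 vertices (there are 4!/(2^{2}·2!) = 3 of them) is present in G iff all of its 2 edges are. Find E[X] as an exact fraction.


K_4 has 4!/(2^{2}·2!) = 3 labelled perfect matchings.
For each such perfect matching H, let X_H = 1 if all 2 edges of H are present in G. Then P[X_H = 1] = p^{2} = (1/4)^{2} = 1/16.
Summing the indicators: E[X] = Σ_H E[X_H] = 3 · p^{2} = 3 · 1/16 = 3/16.
Numerically: E[X] ≈ 0.1875.

E[X] = 3 · (1/4)^{2} = 3/16 ≈ 0.1875.


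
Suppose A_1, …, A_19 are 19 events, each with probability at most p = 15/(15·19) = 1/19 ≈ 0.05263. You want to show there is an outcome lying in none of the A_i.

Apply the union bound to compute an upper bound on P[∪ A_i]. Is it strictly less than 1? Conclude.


Union bound: P[∪_{i=1}^{19} A_i] ≤ Σ_i P[A_i] ≤ 19·p = 19·(1/19) = 1.
Numerically: 1 ≈ 1.00000.
Is 1 < 1? NO.
Since the bound 1 is ≥ 1, the union bound is uninformative here; it does NOT by itself certify existence.

19·p = 1 ≈ 1.00000; existence NOT certified by the union bound.


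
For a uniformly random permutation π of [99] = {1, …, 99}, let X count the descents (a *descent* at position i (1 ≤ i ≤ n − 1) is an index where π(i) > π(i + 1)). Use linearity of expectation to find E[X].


Write X = Σ X_I over i = 1, …, 98, with X_I the indicator of one descent.
There are 98 indicators.
For each fixed i, the pair (π(i), π(i+1)) is a uniformly random ordered pair of distinct values from {1, …, 99}; by symmetry P[π(i) > π(i+1)] = 1/2.
By linearity: E[X] = 98 · (1/2) = (99 − 1) · (1/2) = 49 ≈ 49.000.

E[X] = 49 = 49.000.


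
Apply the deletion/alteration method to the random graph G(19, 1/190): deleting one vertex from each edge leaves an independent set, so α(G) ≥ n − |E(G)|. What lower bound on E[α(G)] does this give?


E[|E(G)|] = C(19, 2)·p = 171 · (1/190) = 9/10.
E[α(G)] ≥ n − E[|E(G)|] = 19 − 9/10 = 181/10.
Numerically: ≈ 18.10000.
(This is only a lower bound; the true E[α(G)] may be larger.)

E[α(G)] ≥ 181/10 ≈ 18.10000.


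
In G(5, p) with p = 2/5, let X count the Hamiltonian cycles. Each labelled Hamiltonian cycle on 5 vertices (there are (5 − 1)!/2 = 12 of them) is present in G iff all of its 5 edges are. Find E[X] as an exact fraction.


K_5 has (5 − 1)!/2 = 12 labelled Hamiltonian cycles.
For each such Hamiltonian cycle H, let X_H = 1 if all 5 edges of H are present in G. Then P[X_H = 1] = p^{5} = (2/5)^{5} = 32/3125.
Summing the indicators: E[X] = Σ_H E[X_H] = 12 · p^{5} = 12 · 32/3125 = 384/3125.
Numerically: E[X] ≈ 0.1229.

E[X] = 12 · (2/5)^{5} = 384/3125 ≈ 0.1229.


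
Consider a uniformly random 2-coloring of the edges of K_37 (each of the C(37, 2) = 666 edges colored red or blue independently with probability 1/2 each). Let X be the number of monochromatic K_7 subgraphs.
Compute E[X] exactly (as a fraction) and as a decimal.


Let X = Σ_S X_S over the C(37, 7) = 10295472 subsets S of size 7, where X_S = 1 if the K_7 on S is monochromatic.
For a fixed S, the K_7 on S has C(7, 2) = 21 edges. P[all 21 edges red] = (1/2)^21, and likewise for blue, so P[monochromatic] = 2·(1/2)^21 = 2^{1 − 21} = 1/1048576.
By linearity: E[X] = C(37, 7) · 2^{1 − 21} = 10295472 · 1/1048576 = 643467/65536.
Numerically: E[X] ≈ 9.819.

E[X] = C(37,7)·2^(1−C(7,2)) = 643467/65536 ≈ 9.819.


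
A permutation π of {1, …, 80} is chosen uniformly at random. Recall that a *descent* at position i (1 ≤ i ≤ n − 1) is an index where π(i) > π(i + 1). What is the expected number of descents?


Write X = Σ X_I over i = 1, …, 79, with X_I the indicator of one descent.
There are 79 indicators.
For each fixed i, the pair (π(i), π(i+1)) is a uniformly random ordered pair of distinct values from {1, …, 80}; by symmetry P[π(i) > π(i+1)] = 1/2.
By linearity: E[X] = 79 · (1/2) = (80 − 1) · (1/2) = 79/2 ≈ 39.5000.

E[X] = 79/2 = 39.5000.


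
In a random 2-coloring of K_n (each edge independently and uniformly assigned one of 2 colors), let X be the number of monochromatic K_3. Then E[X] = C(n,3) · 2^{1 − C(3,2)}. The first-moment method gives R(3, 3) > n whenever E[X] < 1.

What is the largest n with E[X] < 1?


We need C(n, 3) · 2^{1 − 3} < 1, i.e. C(n, 3) < 2^{3 − 1} = 4.
Check values of n near the boundary:
  n = 3: C(3, 3) = 1; 1 < 4? YES
  n = 4: C(4, 3) = 4; 4 < 4? NO
  n = 5: C(5, 3) = 10; 10 < 4? NO
The largest n with C(n, 3) < 4 is n = 3 (where E[X] = 1/4 ≈ 0.2500000). Hence R(3, 3) > 3, i.e. R(3, 3) ≥ 4.

Largest n = 3; hence R(3, 3) > 3.


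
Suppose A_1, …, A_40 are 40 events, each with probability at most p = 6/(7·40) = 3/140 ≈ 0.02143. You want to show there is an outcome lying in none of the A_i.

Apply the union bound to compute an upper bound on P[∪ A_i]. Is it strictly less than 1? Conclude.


Union bound: P[∪_{i=1}^{40} A_i] ≤ Σ_i P[A_i] ≤ 40·p = 40·(3/140) = 6/7.
Numerically: 6/7 ≈ 0.85714.
Is 6/7 < 1? YES.
Since P[∪ A_i] ≤ 6/7 < 1, the complement has P[∩ A_i^c] ≥ 1 − 6/7 = 1/7 > 0, so some outcome avoids every A_i.

40·p = 6/7 ≈ 0.85714; existence CERTIFIED by the union bound.


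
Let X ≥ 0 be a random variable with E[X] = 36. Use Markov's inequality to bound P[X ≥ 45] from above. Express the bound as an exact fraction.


μ = E[X] = 36, a = 45.
Markov: P[X ≥ 45] ≤ μ/a = (36)/45 = 4/5.
Numerically: ≈ 0.8000.
(Since a = 45 > μ = 36.0000, the bound 4/5 is < 1 and informative.)

P[X ≥ 45] ≤ 4/5 ≈ 0.8000.


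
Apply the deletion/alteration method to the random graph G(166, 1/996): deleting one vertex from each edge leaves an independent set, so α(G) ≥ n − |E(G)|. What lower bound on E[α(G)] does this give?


E[|E(G)|] = C(166, 2)·p = 13695 · (1/996) = 55/4.
E[α(G)] ≥ n − E[|E(G)|] = 166 − 55/4 = 609/4.
Numerically: ≈ 152.2500.
(This is only a lower bound; the true E[α(G)] may be larger.)

E[α(G)] ≥ 609/4 ≈ 152.2500.


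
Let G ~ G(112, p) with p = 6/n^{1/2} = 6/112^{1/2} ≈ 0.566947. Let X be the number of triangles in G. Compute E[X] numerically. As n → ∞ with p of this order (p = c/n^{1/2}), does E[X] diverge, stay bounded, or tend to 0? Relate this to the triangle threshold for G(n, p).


Number of potential triangles: C(112, 3) = 227920.
Each occurs with probability p³ ≈ (0.566947)³ ≈ 1.82232871e-01.
By linearity: E[X] = C(112, 3)·p³ ≈ 227920 · 1.82232871e-01 ≈ 41534.515939.
Since α = 1/2 < 1, p = c/n^{1/2} ≫ 1/n is above the triangle threshold p ~ 1/n. Asymptotically E[X] ~ (c³/6)·n^{3(1−α)} = (6³/6)·n^{1.5} → ∞; triangles are abundant w.h.p.

E[X] ≈ 41534.515939; in regime p = Θ(1/n^{1/2}) E[X] diverges (above the triangle threshold p ~ 1/n).


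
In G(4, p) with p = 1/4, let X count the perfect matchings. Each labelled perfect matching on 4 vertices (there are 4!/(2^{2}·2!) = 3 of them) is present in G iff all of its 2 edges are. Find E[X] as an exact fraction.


K_4 has 4!/(2^{2}·2!) = 3 labelled perfect matchings.
For each such perfect matching H, let X_H = 1 if all 2 edges of H are present in G. Then P[X_H = 1] = p^{2} = (1/4)^{2} = 1/16.
By linearity of expectation: E[X] = Σ_H E[X_H] = 3 · p^{2} = 3 · 1/16 = 3/16.
Numerically: E[X] ≈ 0.1875.

E[X] = 3 · (1/4)^{2} = 3/16 ≈ 0.1875.


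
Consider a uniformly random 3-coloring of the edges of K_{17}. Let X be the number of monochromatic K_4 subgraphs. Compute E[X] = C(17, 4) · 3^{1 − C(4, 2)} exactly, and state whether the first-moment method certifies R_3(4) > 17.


E[X] = C(17, 4) · 3^{1 − 6} = 2380 · 3^{−5} = 2380/243.
As a reduced fraction: E[X] = 2380/243 ≈ 9.79424.
Is E[X] < 1? NO.
Since E[X] ≥ 1, the first-moment bound is inconclusive at n = 17; it does NOT by itself certify R_3(4) > 17.

E[X] = 2380/243 ≈ 9.79424; E[X] ≥ 1; first-moment method inconclusive here.


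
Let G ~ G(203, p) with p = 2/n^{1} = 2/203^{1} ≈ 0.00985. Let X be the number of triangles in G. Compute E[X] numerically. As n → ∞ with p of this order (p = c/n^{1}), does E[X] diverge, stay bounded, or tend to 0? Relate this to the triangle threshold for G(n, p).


Number of potential triangles: C(203, 3) = 1373701.
Each occurs with probability p³ ≈ (0.00985)³ ≈ 9.56317e-07.
By linearity: E[X] = C(203, 3)·p³ ≈ 1373701 · 9.56317e-07 ≈ 1.314.
Here α = 1, so p = 2/n is exactly at the triangle threshold p ~ 1/n. Asymptotically E[X] → c³/6 = 2³/6 = 4/3 ≈ 1.333, a bounded constant. In this regime the triangle count is asymptotically Poisson(c³/6).

E[X] ≈ 1.314; in regime p = Θ(1/n^{1}) E[X] stays bounded (at the triangle threshold p ~ 1/n).


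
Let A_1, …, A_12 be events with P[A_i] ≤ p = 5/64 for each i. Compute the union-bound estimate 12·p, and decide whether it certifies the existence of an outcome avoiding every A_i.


Union bound: P[∪_{i=1}^{12} A_i] ≤ Σ_i P[A_i] ≤ 12·p = 12·(5/64) = 15/16.
Numerically: 15/16 ≈ 0.938.
Is 15/16 < 1? YES.
Since P[∪ A_i] ≤ 15/16 < 1, the complement has P[∩ A_i^c] ≥ 1 − 15/16 = 1/16 > 0, so some outcome avoids every A_i.

12·p = 15/16 ≈ 0.938; existence CERTIFIED by the union bound.


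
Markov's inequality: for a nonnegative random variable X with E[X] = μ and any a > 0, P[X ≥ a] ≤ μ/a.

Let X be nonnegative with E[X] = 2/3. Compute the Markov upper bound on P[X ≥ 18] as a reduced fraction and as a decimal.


μ = E[X] = 2/3, a = 18.
Markov: P[X ≥ 18] ≤ μ/a = (2/3)/18 = 1/27.
Numerically: ≈ 0.03704.
(Since a = 18 > μ = 0.66667, the bound 1/27 is < 1 and informative.)

P[X ≥ 18] ≤ 1/27 ≈ 0.03704.


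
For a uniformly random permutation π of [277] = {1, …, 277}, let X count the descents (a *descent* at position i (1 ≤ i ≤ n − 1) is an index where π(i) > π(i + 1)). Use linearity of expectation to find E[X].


Write X = Σ X_I over i = 1, …, 276, with X_I the indicator of one descent.
There are 276 indicators.
For each fixed i, the pair (π(i), π(i+1)) is a uniformly random ordered pair of distinct values from {1, …, 277}; by symmetry P[π(i) > π(i+1)] = 1/2.
By linearity: E[X] = 276 · (1/2) = (277 − 1) · (1/2) = 138 ≈ 138.000.

E[X] = 138 = 138.000.


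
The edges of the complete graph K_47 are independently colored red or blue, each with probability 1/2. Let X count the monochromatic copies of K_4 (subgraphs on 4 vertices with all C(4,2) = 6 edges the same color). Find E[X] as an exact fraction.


Let X = Σ_S X_S over the C(47, 4) = 178365 subsets S of size 4, where X_S = 1 if the K_4 on S is monochromatic.
For a fixed S, the K_4 on S has C(4, 2) = 6 edges. P[all 6 edges red] = (1/2)^6, and likewise for blue, so P[monochromatic] = 2·(1/2)^6 = 2^{1 − 6} = 1/32.
By linearity: E[X] = C(47, 4) · 2^{1 − 6} = 178365 · 1/32 = 178365/32.
Numerically: E[X] ≈ 5573.90625.

E[X] = C(47,4)·2^(1−C(4,2)) = 178365/32 ≈ 5573.90625.


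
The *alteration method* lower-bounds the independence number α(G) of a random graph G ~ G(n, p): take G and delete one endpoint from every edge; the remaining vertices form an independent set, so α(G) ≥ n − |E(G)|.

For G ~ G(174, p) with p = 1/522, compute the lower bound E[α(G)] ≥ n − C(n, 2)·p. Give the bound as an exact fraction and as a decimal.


E[|E(G)|] = C(174, 2)·p = 15051 · (1/522) = 173/6.
E[α(G)] ≥ n − E[|E(G)|] = 174 − 173/6 = 871/6.
Numerically: ≈ 145.16667.
(This is only a lower bound; the true E[α(G)] may be larger.)

E[α(G)] ≥ 871/6 ≈ 145.16667.


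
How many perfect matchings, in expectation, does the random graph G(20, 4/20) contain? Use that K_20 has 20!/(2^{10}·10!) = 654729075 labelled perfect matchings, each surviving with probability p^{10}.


K_20 has 20!/(2^{10}·10!) = 654729075 labelled perfect matchings.
For each such perfect matching H, let X_H = 1 if all 10 edges of H are present in G. Then P[X_H = 1] = p^{10} = (1/5)^{10} = 1/9765625.
Summing the indicators: E[X] = Σ_H E[X_H] = 654729075 · p^{10} = 654729075 · 1/9765625 = 26189163/390625.
Numerically: E[X] ≈ 67.0443.

E[X] = 654729075 · (1/5)^{10} = 26189163/390625 ≈ 67.0443.


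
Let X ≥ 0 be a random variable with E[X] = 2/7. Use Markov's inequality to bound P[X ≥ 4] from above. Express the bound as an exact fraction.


μ = E[X] = 2/7, a = 4.
Markov: P[X ≥ 4] ≤ μ/a = (2/7)/4 = 1/14.
Numerically: ≈ 0.071429.
(Since a = 4 > μ = 0.285714, the bound 1/14 is < 1 and informative.)

P[X ≥ 4] ≤ 1/14 ≈ 0.071429.


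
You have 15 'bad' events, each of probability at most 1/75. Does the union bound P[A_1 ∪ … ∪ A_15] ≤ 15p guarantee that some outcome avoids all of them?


Union bound: P[∪_{i=1}^{15} A_i] ≤ Σ_i P[A_i] ≤ 15·p = 15·(1/75) = 1/5.
Numerically: 1/5 ≈ 0.2000.
Is 1/5 < 1? YES.
Since P[∪ A_i] ≤ 1/5 < 1, the complement has P[∩ A_i^c] ≥ 1 − 1/5 = 4/5 > 0, so some outcome avoids every A_i.

15·p = 1/5 ≈ 0.2000; existence CERTIFIED by the union bound.


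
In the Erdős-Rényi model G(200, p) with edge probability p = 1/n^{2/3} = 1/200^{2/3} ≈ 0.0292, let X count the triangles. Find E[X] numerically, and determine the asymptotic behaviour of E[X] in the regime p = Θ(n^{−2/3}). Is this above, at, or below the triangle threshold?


Number of potential triangles: C(200, 3) = 1313400.
Each occurs with probability p³ ≈ (0.0292)³ ≈ 2.50000e-05.
By linearity: E[X] = C(200, 3)·p³ ≈ 1313400 · 2.50000e-05 ≈ 32.835.
Since α = 2/3 < 1, p = c/n^{2/3} ≫ 1/n is above the triangle threshold p ~ 1/n. Asymptotically E[X] ~ (c³/6)·n^{3(1−α)} = (1³/6)·n^{1} → ∞; triangles are abundant w.h.p.

E[X] ≈ 32.835; in regime p = Θ(1/n^{2/3}) E[X] diverges (above the triangle threshold p ~ 1/n).


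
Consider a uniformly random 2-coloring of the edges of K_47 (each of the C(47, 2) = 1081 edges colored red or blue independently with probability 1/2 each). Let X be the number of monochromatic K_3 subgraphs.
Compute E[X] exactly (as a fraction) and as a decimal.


Let X = Σ_S X_S over the C(47, 3) = 16215 subsets S of size 3, where X_S = 1 if the K_3 on S is monochromatic.
For a fixed S, the K_3 on S has C(3, 2) = 3 edges. P[all 3 edges red] = (1/2)^3, and likewise for blue, so P[monochromatic] = 2·(1/2)^3 = 2^{1 − 3} = 1/4.
By linearity: E[X] = C(47, 3) · 2^{1 − 3} = 16215 · 1/4 = 16215/4.
Numerically: E[X] ≈ 4053.750.

E[X] = C(47,3)·2^(1−C(3,2)) = 16215/4 ≈ 4053.750.


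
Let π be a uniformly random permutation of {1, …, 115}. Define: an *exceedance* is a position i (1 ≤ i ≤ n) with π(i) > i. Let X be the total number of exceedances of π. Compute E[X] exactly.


Write X = Σ_{i=1}^{115} X_i, where X_i = 1_{π(i) > i}.
For each fixed i, π(i) is uniform over {1, …, 115} (marginal of a uniform permutation), so P[π(i) > i] = (n − i)/n. Summing: Σ_{i=1}^{115} (n − i)/n = (0 + 1 + … + 114)/115 = 115(115 − 1)/(2·115) = (115 − 1)/2.
Hence E[X] = Σ_{i=1}^{115} (115 − i)/115 = 57 ≈ 57.00000.

E[X] = 57 = 57.00000.


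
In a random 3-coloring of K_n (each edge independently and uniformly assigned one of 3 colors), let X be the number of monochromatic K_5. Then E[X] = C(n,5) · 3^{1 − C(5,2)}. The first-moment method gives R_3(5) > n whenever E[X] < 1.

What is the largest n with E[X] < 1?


We need C(n, 5) · 3^{1 − 10} < 1, i.e. C(n, 5) < 3^{10 − 1} = 19683.
Check values of n near the boundary:
  n = 19: C(19, 5) = 11628; 11628 < 19683? YES
  n = 20: C(20, 5) = 15504; 15504 < 19683? YES
  n = 21: C(21, 5) = 20349; 20349 < 19683? NO
  n = 22: C(22, 5) = 26334; 26334 < 19683? NO
The largest n with C(n, 5) < 19683 is n = 20 (where E[X] = 5168/6561 ≈ 0.7876848). Hence R_3(5) > 20, i.e. R_3(5) ≥ 21.

Largest n = 20; hence R_3(5) > 20.


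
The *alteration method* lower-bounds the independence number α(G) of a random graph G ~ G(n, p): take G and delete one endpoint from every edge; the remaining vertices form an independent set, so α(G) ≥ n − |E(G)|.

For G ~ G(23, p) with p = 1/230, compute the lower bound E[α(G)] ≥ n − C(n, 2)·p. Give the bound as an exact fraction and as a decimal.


E[|E(G)|] = C(23, 2)·p = 253 · (1/230) = 11/10.
E[α(G)] ≥ n − E[|E(G)|] = 23 − 11/10 = 219/10.
Numerically: ≈ 21.900000.
(This is only a lower bound; the true E[α(G)] may be larger.)

E[α(G)] ≥ 219/10 ≈ 21.900000.


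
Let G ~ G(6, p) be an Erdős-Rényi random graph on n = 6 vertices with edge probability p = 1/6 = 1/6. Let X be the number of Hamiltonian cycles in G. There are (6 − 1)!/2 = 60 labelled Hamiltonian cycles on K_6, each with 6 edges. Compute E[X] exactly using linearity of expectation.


K_6 has (6 − 1)!/2 = 60 labelled Hamiltonian cycles.
For each such Hamiltonian cycle H, let X_H = 1 if all 6 edges of H are present in G. Then P[X_H = 1] = p^{6} = (1/6)^{6} = 1/46656.
By linearity of expectation: E[X] = Σ_H E[X_H] = 60 · p^{6} = 60 · 1/46656 = 5/3888.
Numerically: E[X] ≈ 0.00129.

E[X] = 60 · (1/6)^{6} = 5/3888 ≈ 0.00129.


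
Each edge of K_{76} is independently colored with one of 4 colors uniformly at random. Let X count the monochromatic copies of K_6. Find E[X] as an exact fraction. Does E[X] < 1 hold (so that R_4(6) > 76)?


E[X] = C(76, 6) · 4^{1 − 15} = 218618940 · 4^{−14} = 218618940/268435456.
As a reduced fraction: E[X] = 54654735/67108864 ≈ 0.81442.
Is E[X] < 1? YES.
Since E[X] < 1, there exists a 4-coloring of K_{76} with no monochromatic K_6; hence R_4(6) > 76.

E[X] = 54654735/67108864 ≈ 0.81442; E[X] < 1, so R_4(6) > 76.


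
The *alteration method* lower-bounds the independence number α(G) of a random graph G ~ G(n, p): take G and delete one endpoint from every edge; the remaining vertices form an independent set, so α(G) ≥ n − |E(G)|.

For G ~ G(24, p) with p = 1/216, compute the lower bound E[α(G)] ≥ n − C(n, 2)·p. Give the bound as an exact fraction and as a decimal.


E[|E(G)|] = C(24, 2)·p = 276 · (1/216) = 23/18.
E[α(G)] ≥ n − E[|E(G)|] = 24 − 23/18 = 409/18.
Numerically: ≈ 22.722222.
(This is only a lower bound; the true E[α(G)] may be larger.)

E[α(G)] ≥ 409/18 ≈ 22.722222.


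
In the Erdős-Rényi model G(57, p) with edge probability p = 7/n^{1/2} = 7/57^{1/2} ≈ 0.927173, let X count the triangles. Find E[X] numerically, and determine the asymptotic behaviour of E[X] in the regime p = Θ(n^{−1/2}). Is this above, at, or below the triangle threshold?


Number of potential triangles: C(57, 3) = 29260.
Each occurs with probability p³ ≈ (0.927173)³ ≈ 7.97043155e-01.
By linearity: E[X] = C(57, 3)·p³ ≈ 29260 · 7.97043155e-01 ≈ 23321.482722.
Since α = 1/2 < 1, p = c/n^{1/2} ≫ 1/n is above the triangle threshold p ~ 1/n. Asymptotically E[X] ~ (c³/6)·n^{3(1−α)} = (7³/6)·n^{1.5} → ∞; triangles are abundant w.h.p.

E[X] ≈ 23321.482722; in regime p = Θ(1/n^{1/2}) E[X] diverges (above the triangle threshold p ~ 1/n).


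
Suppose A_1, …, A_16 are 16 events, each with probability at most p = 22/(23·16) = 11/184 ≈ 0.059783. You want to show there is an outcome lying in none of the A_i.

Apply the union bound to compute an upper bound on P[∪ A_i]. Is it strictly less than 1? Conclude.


Union bound: P[∪_{i=1}^{16} A_i] ≤ Σ_i P[A_i] ≤ 16·p = 16·(11/184) = 22/23.
Numerically: 22/23 ≈ 0.956522.
Is 22/23 < 1? YES.
Since P[∪ A_i] ≤ 22/23 < 1, the complement has P[∩ A_i^c] ≥ 1 − 22/23 = 1/23 > 0, so some outcome avoids every A_i.

16·p = 22/23 ≈ 0.956522; existence CERTIFIED by the union bound.


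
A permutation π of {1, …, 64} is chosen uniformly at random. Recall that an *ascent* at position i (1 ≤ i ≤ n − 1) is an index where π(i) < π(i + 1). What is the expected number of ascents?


Write X = Σ X_I over i = 1, …, 63, with X_I the indicator of one ascent.
There are 63 indicators.
For each fixed i, the pair (π(i), π(i+1)) is a uniformly random ordered pair of distinct values from {1, …, 64}; by symmetry P[π(i) < π(i+1)] = 1/2.
By linearity: E[X] = 63 · (1/2) = (64 − 1) · (1/2) = 63/2 ≈ 31.500000.

E[X] = 63/2 = 31.500000.


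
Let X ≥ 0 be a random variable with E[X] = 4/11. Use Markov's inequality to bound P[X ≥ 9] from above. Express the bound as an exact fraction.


μ = E[X] = 4/11, a = 9.
Markov: P[X ≥ 9] ≤ μ/a = (4/11)/9 = 4/99.
Numerically: ≈ 0.04040.
(Since a = 9 > μ = 0.36364, the bound 4/99 is < 1 and informative.)

P[X ≥ 9] ≤ 4/99 ≈ 0.04040.


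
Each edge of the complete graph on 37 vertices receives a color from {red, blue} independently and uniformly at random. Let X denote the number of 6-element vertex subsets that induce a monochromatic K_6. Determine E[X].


Let X = Σ_S X_S over the C(37, 6) = 2324784 subsets S of size 6, where X_S = 1 if the K_6 on S is monochromatic.
For a fixed S, the K_6 on S has C(6, 2) = 15 edges. P[all 15 edges red] = (1/2)^15, and likewise for blue, so P[monochromatic] = 2·(1/2)^15 = 2^{1 − 15} = 1/16384.
Summing: E[X] = C(37, 6) · 2^{1 − 15} = 2324784 · 1/16384 = 145299/1024.
Numerically: E[X] ≈ 141.8936.

E[X] = C(37,6)·2^(1−C(6,2)) = 145299/1024 ≈ 141.8936.


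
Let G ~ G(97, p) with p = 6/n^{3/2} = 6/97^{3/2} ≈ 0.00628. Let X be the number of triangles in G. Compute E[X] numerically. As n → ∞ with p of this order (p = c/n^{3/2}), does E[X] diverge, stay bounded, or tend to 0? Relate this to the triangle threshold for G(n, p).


Number of potential triangles: C(97, 3) = 147440.
Each occurs with probability p³ ≈ (0.00628)³ ≈ 2.477313e-07.
By linearity: E[X] = C(97, 3)·p³ ≈ 147440 · 2.477313e-07 ≈ 0.0365.
Since α = 3/2 > 1, p = c/n^{3/2} = o(1/n) is below the triangle threshold p ~ 1/n. Asymptotically E[X] ~ (c³/6)·n^{3(1−α)} = (6³/6)·n^{-1.5} → 0, so by Markov's inequality G has no triangles w.h.p.

E[X] ≈ 0.0365; in regime p = Θ(1/n^{3/2}) E[X] tends to 0 (below the triangle threshold p ~ 1/n).


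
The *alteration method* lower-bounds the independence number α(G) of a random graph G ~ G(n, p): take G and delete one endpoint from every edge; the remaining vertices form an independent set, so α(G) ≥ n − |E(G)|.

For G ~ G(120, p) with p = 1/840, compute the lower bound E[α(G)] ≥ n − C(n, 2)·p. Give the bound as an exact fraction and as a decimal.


E[|E(G)|] = C(120, 2)·p = 7140 · (1/840) = 17/2.
E[α(G)] ≥ n − E[|E(G)|] = 120 − 17/2 = 223/2.
Numerically: ≈ 111.500.
(This is only a lower bound; the true E[α(G)] may be larger.)

E[α(G)] ≥ 223/2 ≈ 111.500.


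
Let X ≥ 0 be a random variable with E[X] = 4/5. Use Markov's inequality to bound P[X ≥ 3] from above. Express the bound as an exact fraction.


μ = E[X] = 4/5, a = 3.
Markov: P[X ≥ 3] ≤ μ/a = (4/5)/3 = 4/15.
Numerically: ≈ 0.267.
(Since a = 3 > μ = 0.800, the bound 4/15 is < 1 and informative.)

P[X ≥ 3] ≤ 4/15 ≈ 0.267.


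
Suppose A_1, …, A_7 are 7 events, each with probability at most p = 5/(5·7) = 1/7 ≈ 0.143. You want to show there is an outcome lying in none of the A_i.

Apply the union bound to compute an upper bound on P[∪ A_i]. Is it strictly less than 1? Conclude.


Union bound: P[∪_{i=1}^{7} A_i] ≤ Σ_i P[A_i] ≤ 7·p = 7·(1/7) = 1.
Numerically: 1 ≈ 1.000.
Is 1 < 1? NO.
Since the bound 1 is ≥ 1, the union bound is uninformative here; it does NOT by itself certify existence.

7·p = 1 ≈ 1.000; existence NOT certified by the union bound.


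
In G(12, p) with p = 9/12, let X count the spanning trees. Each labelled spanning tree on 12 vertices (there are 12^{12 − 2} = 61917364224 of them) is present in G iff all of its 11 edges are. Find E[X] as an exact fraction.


K_12 has 12^{12 − 2} = 61917364224 labelled spanning trees.
For each such spanning tree H, let X_H = 1 if all 11 edges of H are present in G. Then P[X_H = 1] = p^{11} = (3/4)^{11} = 177147/4194304.
By linearity: E[X] = Σ_H E[X_H] = 61917364224 · p^{11} = 61917364224 · 177147/4194304 = 10460353203/4.
Numerically: E[X] ≈ 2.62e+09.

E[X] = 61917364224 · (3/4)^{11} = 10460353203/4 ≈ 2.62e+09.


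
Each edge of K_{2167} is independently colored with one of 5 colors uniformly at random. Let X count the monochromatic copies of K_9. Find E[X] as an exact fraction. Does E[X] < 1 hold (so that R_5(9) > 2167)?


E[X] = C(2167, 9) · 5^{1 − 36} = 2855899084841489792706810 · 5^{−35} = 2855899084841489792706810/2910383045673370361328125.
As a reduced fraction: E[X] = 571179816968297958541362/582076609134674072265625 ≈ 0.981279.
Is E[X] < 1? YES.
Since E[X] < 1, there exists a 5-coloring of K_{2167} with no monochromatic K_9; hence R_5(9) > 2167.

E[X] = 571179816968297958541362/582076609134674072265625 ≈ 0.981279; E[X] < 1, so R_5(9) > 2167.


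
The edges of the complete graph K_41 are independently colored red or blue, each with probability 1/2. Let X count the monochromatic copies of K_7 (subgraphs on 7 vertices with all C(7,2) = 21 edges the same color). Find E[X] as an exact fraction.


Let X = Σ_S X_S over the C(41, 7) = 22481940 subsets S of size 7, where X_S = 1 if the K_7 on S is monochromatic.
For a fixed S, the K_7 on S has C(7, 2) = 21 edges. P[all 21 edges red] = (1/2)^21, and likewise for blue, so P[monochromatic] = 2·(1/2)^21 = 2^{1 − 21} = 1/1048576.
By linearity: E[X] = C(41, 7) · 2^{1 − 21} = 22481940 · 1/1048576 = 5620485/262144.
Numerically: E[X] ≈ 21.440449.

E[X] = C(41,7)·2^(1−C(7,2)) = 5620485/262144 ≈ 21.440449.


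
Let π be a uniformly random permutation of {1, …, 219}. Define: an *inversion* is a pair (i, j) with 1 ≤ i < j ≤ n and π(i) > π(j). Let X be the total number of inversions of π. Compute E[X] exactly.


Write X = Σ X_I over the C(219, 2) = 23871 pairs i < j, with X_I the indicator of one inversion.
There are 23871 indicators.
For each fixed pair i < j, the values π(i) and π(j) are two distinct elements of {1, …, 219} in uniformly random order; by symmetry P[π(i) > π(j)] = 1/2.
By linearity: E[X] = 23871 · (1/2) = C(219, 2) · (1/2) = 23871/2 = 23871/2 ≈ 11935.500.

E[X] = 23871/2 = 11935.500.


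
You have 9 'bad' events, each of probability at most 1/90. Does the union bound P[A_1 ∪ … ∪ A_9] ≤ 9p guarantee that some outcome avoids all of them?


Union bound: P[∪_{i=1}^{9} A_i] ≤ Σ_i P[A_i] ≤ 9·p = 9·(1/90) = 1/10.
Numerically: 1/10 ≈ 0.10000.
Is 1/10 < 1? YES.
Since P[∪ A_i] ≤ 1/10 < 1, the complement has P[∩ A_i^c] ≥ 1 − 1/10 = 9/10 > 0, so some outcome avoids every A_i.

9·p = 1/10 ≈ 0.10000; existence CERTIFIED by the union bound.


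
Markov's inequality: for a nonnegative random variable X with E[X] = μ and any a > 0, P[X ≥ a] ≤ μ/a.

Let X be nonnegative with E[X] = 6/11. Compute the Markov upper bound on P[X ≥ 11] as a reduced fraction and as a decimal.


μ = E[X] = 6/11, a = 11.
Markov: P[X ≥ 11] ≤ μ/a = (6/11)/11 = 6/121.
Numerically: ≈ 0.050.
(Since a = 11 > μ = 0.545, the bound 6/121 is < 1 and informative.)

P[X ≥ 11] ≤ 6/121 ≈ 0.050.


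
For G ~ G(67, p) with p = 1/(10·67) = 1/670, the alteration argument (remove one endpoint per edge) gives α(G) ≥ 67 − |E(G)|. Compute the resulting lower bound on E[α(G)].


E[|E(G)|] = C(67, 2)·p = 2211 · (1/670) = 33/10.
E[α(G)] ≥ n − E[|E(G)|] = 67 − 33/10 = 637/10.
Numerically: ≈ 63.700.
(This is only a lower bound; the true E[α(G)] may be larger.)

E[α(G)] ≥ 637/10 ≈ 63.700.


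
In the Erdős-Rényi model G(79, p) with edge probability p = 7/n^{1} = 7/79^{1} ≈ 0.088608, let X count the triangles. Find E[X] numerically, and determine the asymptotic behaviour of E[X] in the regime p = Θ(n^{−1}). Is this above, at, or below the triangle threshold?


Number of potential triangles: C(79, 3) = 79079.
Each occurs with probability p³ ≈ (0.088608)³ ≈ 6.9568533e-04.
By linearity: E[X] = C(79, 3)·p³ ≈ 79079 · 6.9568533e-04 ≈ 55.01410.
Here α = 1, so p = 7/n is exactly at the triangle threshold p ~ 1/n. Asymptotically E[X] → c³/6 = 7³/6 = 343/6 ≈ 57.16667, a bounded constant. In this regime the triangle count is asymptotically Poisson(c³/6).

E[X] ≈ 55.01410; in regime p = Θ(1/n^{1}) E[X] stays bounded (at the triangle threshold p ~ 1/n).
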